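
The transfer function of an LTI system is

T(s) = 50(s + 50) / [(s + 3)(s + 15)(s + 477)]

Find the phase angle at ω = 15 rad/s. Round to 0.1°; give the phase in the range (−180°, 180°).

-108.8°

At s = jω = j15:
zero (s+50): 50 + j15 → |·| = √(50²+15²) = √2725 ≈ 52.202, ∠ = arctan(15/50) ≈ 16.70°
pole (s+3): 3 + j15 → |·| = √(3²+15²) = √234 ≈ 15.297, ∠ = arctan(15/3) ≈ 78.69°
pole (s+15): 15 + j15 → |·| = √(15²+15²) = √450 ≈ 21.213, ∠ = arctan(15/15) ≈ 45.00°
pole (s+477): 477 + j15 → |·| = √(477²+15²) = √227754 ≈ 477.24, ∠ = arctan(15/477) ≈ 1.80°
∠T = 16.70° − 125.49° = -108.79°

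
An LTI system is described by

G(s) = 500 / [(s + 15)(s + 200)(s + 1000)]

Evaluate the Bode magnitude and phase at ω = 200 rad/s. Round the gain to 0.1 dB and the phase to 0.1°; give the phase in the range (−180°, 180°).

-101.3 dB, -142.0°

At s = jω = j200:
pole (s+15): 15 + j200 → |·| = √(15²+200²) = √40225 ≈ 200.56, ∠ = arctan(200/15) ≈ 85.71°
pole (s+200): 200 + j200 → |·| = √(200²+200²) = √80000 ≈ 282.84, ∠ = arctan(200/200) ≈ 45.00°
pole (s+1000): 1000 + j200 → |·| = √(1000²+200²) = √1040000 ≈ 1019.8, ∠ = arctan(200/1000) ≈ 11.31°
|G| = 500 / 5.785e+07 ≈ 8.643e-06
Gain = 20 log₁₀(8.643e-06) ≈ -101.27 dB
∠G = 0.00° − 142.02° = -142.02°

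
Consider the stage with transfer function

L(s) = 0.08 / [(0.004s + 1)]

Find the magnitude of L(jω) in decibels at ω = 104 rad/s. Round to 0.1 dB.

At ω = 104 rad/s:
pole (1 + j104·0.004) = 1 + j0.416 → |·| ≈ 1.0831, ∠ ≈ 22.59°
|L| = 0.08 · 1 / (1.0831) ≈ 0.073862
Gain = 20 log₁₀(0.073862) ≈ -22.63 dB

-22.6 dB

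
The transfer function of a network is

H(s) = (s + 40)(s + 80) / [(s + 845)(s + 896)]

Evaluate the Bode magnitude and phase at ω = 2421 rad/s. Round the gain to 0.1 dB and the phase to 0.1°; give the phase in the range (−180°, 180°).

-1.1 dB, 36.7°

At s = jω = j2421:
zero (s+40): 40 + j2421 → |·| = √(40²+2421²) = √5862841 ≈ 2421.3, ∠ = arctan(2421/40) ≈ 89.05°
zero (s+80): 80 + j2421 → |·| = √(80²+2421²) = √5867641 ≈ 2422.3, ∠ = arctan(2421/80) ≈ 88.11°
pole (s+845): 845 + j2421 → |·| = √(845²+2421²) = √6575266 ≈ 2564.2, ∠ = arctan(2421/845) ≈ 70.76°
pole (s+896): 896 + j2421 → |·| = √(896²+2421²) = √6664057 ≈ 2581.5, ∠ = arctan(2421/896) ≈ 69.69°
|H| = 1 · 5.8651e+06 / 6.6195e+06 ≈ 0.88603
Gain = 20 log₁₀(0.88603) ≈ -1.05 dB
∠H = 177.16° − 140.45° = 36.71°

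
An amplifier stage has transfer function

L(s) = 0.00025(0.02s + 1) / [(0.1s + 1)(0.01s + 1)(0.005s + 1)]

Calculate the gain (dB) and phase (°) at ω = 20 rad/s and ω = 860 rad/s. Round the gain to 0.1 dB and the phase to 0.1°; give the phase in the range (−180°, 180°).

At ω = 20 rad/s:
zero (1 + j20·0.02) = 1 + j0.4 → |·| ≈ 1.077, ∠ ≈ 21.80°
pole (1 + j20·0.1) = 1 + j2 → |·| ≈ 2.2361, ∠ ≈ 63.43°
pole (1 + j20·0.01) = 1 + j0.2 → |·| ≈ 1.0198, ∠ ≈ 11.31°
pole (1 + j20·0.005) = 1 + j0.1 → |·| ≈ 1.005, ∠ ≈ 5.71°
|L| = 0.00025 · 1.077 / (2.2361 · 1.0198 · 1.005) ≈ 0.00011749
Gain = 20 log₁₀(0.00011749) ≈ -78.60 dB
∠L = (21.80°) − (63.43° + 11.31° + 5.71°) = -58.65°

At ω = 860 rad/s:
zero (1 + j860·0.02) = 1 + j17.2 → |·| ≈ 17.229, ∠ ≈ 86.67°
pole (1 + j860·0.1) = 1 + j86 → |·| ≈ 86.006, ∠ ≈ 89.33°
pole (1 + j860·0.01) = 1 + j8.6 → |·| ≈ 8.6579, ∠ ≈ 83.37°
pole (1 + j860·0.005) = 1 + j4.3 → |·| ≈ 4.4147, ∠ ≈ 76.91°
|L| = 0.00025 · 17.229 / (86.006 · 8.6579 · 4.4147) ≈ 1.3103e-06
Gain = 20 log₁₀(1.3103e-06) ≈ -117.65 dB
∠L = (86.67°) − (89.33° + 83.37° + 76.91°) = -162.94°

ω = 20: -78.6 dB, -58.7°; ω = 860: -117.7 dB, -162.9°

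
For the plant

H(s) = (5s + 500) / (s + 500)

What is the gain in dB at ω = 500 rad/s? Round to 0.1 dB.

Substitute s = j500:
Numerator: 5(j500) + 500 = 500 + j2500
Denominator: (j500) + 500 = 500 + j500
|N| = √(500² + 2500²) ≈ 2549.5, ∠N ≈ 78.69°
|D| = √(500² + 500²) ≈ 707.11, ∠D ≈ 45.00°
|H| = 2549.5 / 707.11 ≈ 3.6055
Gain = 20 log₁₀(3.6055) ≈ 11.14 dB

11.1 dB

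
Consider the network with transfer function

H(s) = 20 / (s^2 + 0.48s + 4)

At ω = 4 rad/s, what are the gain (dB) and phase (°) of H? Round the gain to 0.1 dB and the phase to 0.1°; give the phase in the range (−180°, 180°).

4.3 dB, -170.9°

At s = jω = j4:
quadratic: (j4)² + 0.48·j4 + 4 = -12 + j1.92 → |·| ≈ 12.153, ∠ ≈ 170.91°
|H| = 20 / 12.153 ≈ 1.6457
Gain = 20 log₁₀(1.6457) ≈ 4.33 dB
∠H = 0.00° − 170.91° = -170.91°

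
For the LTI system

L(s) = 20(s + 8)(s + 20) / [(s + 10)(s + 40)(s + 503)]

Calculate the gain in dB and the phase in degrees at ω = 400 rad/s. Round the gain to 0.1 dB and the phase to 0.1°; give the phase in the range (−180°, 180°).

At s = jω = j400:
zero (s+8): 8 + j400 → |·| = √(8²+400²) = √160064 ≈ 400.08, ∠ = arctan(400/8) ≈ 88.85°
zero (s+20): 20 + j400 → |·| = √(20²+400²) = √160400 ≈ 400.5, ∠ = arctan(400/20) ≈ 87.14°
pole (s+10): 10 + j400 → |·| = √(10²+400²) = √160100 ≈ 400.12, ∠ = arctan(400/10) ≈ 88.57°
pole (s+40): 40 + j400 → |·| = √(40²+400²) = √161600 ≈ 402, ∠ = arctan(400/40) ≈ 84.29°
pole (s+503): 503 + j400 → |·| = √(503²+400²) = √413009 ≈ 642.66, ∠ = arctan(400/503) ≈ 38.49°
|L| = 20 · 1.6023e+05 / 1.0337e+08 ≈ 0.031001
Gain = 20 log₁₀(0.031001) ≈ -30.17 dB
∠L = 175.99° − 211.35° = -35.36°

-30.2 dB, -35.4°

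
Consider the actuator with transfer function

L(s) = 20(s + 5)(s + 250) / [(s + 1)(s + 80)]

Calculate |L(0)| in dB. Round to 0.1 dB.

49.9 dB

L(0) = 20·5·250 / (1·80) = 312.5
20 log₁₀(312.5) ≈ 49.90 dB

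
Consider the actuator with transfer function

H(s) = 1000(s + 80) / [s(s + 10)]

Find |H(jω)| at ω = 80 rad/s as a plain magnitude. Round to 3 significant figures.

At s = jω = j80:
zero (s+80): 80 + j80 → |·| = √(80²+80²) = √12800 ≈ 113.14, ∠ = arctan(80/80) ≈ 45.00°
pole (s+10): 10 + j80 → |·| = √(10²+80²) = √6500 ≈ 80.623, ∠ = arctan(80/10) ≈ 82.87°
pole at origin: |s| = 80, ∠ = 90.00° (in denominator)
|H| = 1000 · 113.14 / 6449.8 ≈ 17.542

17.5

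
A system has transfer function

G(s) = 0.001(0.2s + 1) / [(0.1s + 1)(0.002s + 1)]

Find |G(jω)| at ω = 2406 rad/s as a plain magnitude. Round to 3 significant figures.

0.000407

At ω = 2406 rad/s:
zero (1 + j2406·0.2) = 1 + j481.2 → |·| ≈ 481.2, ∠ ≈ 89.88°
pole (1 + j2406·0.1) = 1 + j240.6 → |·| ≈ 240.6, ∠ ≈ 89.76°
pole (1 + j2406·0.002) = 1 + j4.812 → |·| ≈ 4.9148, ∠ ≈ 78.26°
|G| = 0.001 · 481.2 / (240.6 · 4.9148) ≈ 0.00040693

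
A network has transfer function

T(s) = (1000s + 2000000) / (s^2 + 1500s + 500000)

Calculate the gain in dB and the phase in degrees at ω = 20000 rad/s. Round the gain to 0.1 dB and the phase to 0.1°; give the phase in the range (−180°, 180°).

-26.0 dB, -91.4°

Substitute s = j20000:
Numerator: 1000(j20000) + 2000000 = 2000000 + j20000000
Denominator: (j20000)^2 + 1500(j20000) + 500000 = -399500000 + j30000000
|N| = √(2000000² + 20000000²) ≈ 2.01e+07, ∠N ≈ 84.29°
|D| = √(399500000² + 30000000²) ≈ 4.0062e+08, ∠D ≈ 175.71°
|T| = 2.01e+07 / 4.0062e+08 ≈ 0.050172
Gain = 20 log₁₀(0.050172) ≈ -25.99 dB
∠T = 84.29° − 175.71° = -91.42°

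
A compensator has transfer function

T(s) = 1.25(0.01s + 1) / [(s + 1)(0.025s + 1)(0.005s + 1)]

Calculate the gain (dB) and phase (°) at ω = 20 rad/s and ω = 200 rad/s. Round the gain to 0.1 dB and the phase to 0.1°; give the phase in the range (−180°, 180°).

ω = 20: -24.9 dB, -108.1°; ω = 200: -54.3 dB, -150.0°

At ω = 20 rad/s:
zero (1 + j20·0.01) = 1 + j0.2 → |·| ≈ 1.0198, ∠ ≈ 11.31°
pole (1 + j20·1) = 1 + j20 → |·| ≈ 20.025, ∠ ≈ 87.14°
pole (1 + j20·0.025) = 1 + j0.5 → |·| ≈ 1.118, ∠ ≈ 26.57°
pole (1 + j20·0.005) = 1 + j0.1 → |·| ≈ 1.005, ∠ ≈ 5.71°
|T| = 1.25 · 1.0198 / (20.025 · 1.118 · 1.005) ≈ 0.056656
Gain = 20 log₁₀(0.056656) ≈ -24.94 dB
∠T = (11.31°) − (87.14° + 26.57° + 5.71°) = -108.11°

At ω = 200 rad/s:
zero (1 + j200·0.01) = 1 + j2 → |·| ≈ 2.2361, ∠ ≈ 63.43°
pole (1 + j200·1) = 1 + j200 → |·| ≈ 200, ∠ ≈ 89.71°
pole (1 + j200·0.025) = 1 + j5 → |·| ≈ 5.099, ∠ ≈ 78.69°
pole (1 + j200·0.005) = 1 + j1 → |·| ≈ 1.4142, ∠ ≈ 45.00°
|T| = 1.25 · 2.2361 / (200 · 5.099 · 1.4142) ≈ 0.0019381
Gain = 20 log₁₀(0.0019381) ≈ -54.25 dB
∠T = (63.43°) − (89.71° + 78.69° + 45.00°) = -149.97°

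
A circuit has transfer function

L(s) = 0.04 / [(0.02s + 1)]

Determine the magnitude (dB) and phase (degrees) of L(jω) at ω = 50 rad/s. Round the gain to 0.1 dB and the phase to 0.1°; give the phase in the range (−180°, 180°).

At ω = 50 rad/s:
pole (1 + j50·0.02) = 1 + j1 → |·| ≈ 1.4142, ∠ ≈ 45.00°
|L| = 0.04 · 1 / (1.4142) ≈ 0.028285
Gain = 20 log₁₀(0.028285) ≈ -30.97 dB
∠L = (0°) − (45.00°) = -45.00°

-31.0 dB, -45.0°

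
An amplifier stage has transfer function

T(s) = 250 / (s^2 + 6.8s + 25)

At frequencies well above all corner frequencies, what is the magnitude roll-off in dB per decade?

Each pole contributes −20 dB/decade at high frequency; each zero contributes +20 dB/decade.
Net: 0 zero(s) − 2 pole(s) → -40 dB/decade.

-40 dB/decade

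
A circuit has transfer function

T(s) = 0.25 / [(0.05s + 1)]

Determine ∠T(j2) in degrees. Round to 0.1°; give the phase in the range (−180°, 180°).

-5.7°

At ω = 2 rad/s:
pole (1 + j2·0.05) = 1 + j0.1 → |·| ≈ 1.005, ∠ ≈ 5.71°
∠T = (0°) − (5.71°) = -5.71°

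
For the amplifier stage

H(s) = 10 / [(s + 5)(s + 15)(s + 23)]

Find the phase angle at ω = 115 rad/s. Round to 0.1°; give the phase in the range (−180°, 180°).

111.2°

At s = jω = j115:
pole (s+5): 5 + j115 → |·| = √(5²+115²) = √13250 ≈ 115.11, ∠ = arctan(115/5) ≈ 87.51°
pole (s+15): 15 + j115 → |·| = √(15²+115²) = √13450 ≈ 115.97, ∠ = arctan(115/15) ≈ 82.57°
pole (s+23): 23 + j115 → |·| = √(23²+115²) = √13754 ≈ 117.28, ∠ = arctan(115/23) ≈ 78.69°
∠H = 0.00° − 248.77° = -248.77° ≡ 111.23° (principal value)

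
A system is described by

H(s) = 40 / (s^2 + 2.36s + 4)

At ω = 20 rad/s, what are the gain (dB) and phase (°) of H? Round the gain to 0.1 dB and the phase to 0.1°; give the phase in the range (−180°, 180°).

At s = jω = j20:
quadratic: (j20)² + 2.36·j20 + 4 = -396 + j47.2 → |·| ≈ 398.8, ∠ ≈ 173.20°
|H| = 40 / 398.8 ≈ 0.1003
Gain = 20 log₁₀(0.1003) ≈ -19.97 dB
∠H = 0.00° − 173.20° = -173.20°

-20.0 dB, -173.2°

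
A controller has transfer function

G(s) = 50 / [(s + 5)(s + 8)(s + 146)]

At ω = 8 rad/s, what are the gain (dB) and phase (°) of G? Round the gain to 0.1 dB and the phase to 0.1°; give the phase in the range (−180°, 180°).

At s = jω = j8:
pole (s+5): 5 + j8 → |·| = √(5²+8²) = √89 ≈ 9.434, ∠ = arctan(8/5) ≈ 57.99°
pole (s+8): 8 + j8 → |·| = √(8²+8²) = √128 ≈ 11.314, ∠ = arctan(8/8) ≈ 45.00°
pole (s+146): 146 + j8 → |·| = √(146²+8²) = √21380 ≈ 146.22, ∠ = arctan(8/146) ≈ 3.14°
|G| = 50 / 15607 ≈ 0.0032037
Gain = 20 log₁₀(0.0032037) ≈ -49.89 dB
∠G = 0.00° − 106.13° = -106.13°

-49.9 dB, -106.1°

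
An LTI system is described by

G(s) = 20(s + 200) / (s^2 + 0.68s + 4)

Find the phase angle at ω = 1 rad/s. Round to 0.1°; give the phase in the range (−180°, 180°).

At s = jω = j1:
zero (s+200): 200 + j1 → |·| = √(200²+1²) = √40001 ≈ 200, ∠ = arctan(1/200) ≈ 0.29°
quadratic: (j1)² + 0.68·j1 + 4 = 3 + j0.68 → |·| ≈ 3.0761, ∠ ≈ 12.77°
∠G = 0.29° − 12.77° = -12.48°

-12.5°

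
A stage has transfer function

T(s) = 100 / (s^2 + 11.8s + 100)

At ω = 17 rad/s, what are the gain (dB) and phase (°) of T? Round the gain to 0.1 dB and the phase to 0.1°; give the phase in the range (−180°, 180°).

At s = jω = j17:
quadratic: (j17)² + 11.8·j17 + 100 = -189 + j200.6 → |·| ≈ 275.61, ∠ ≈ 133.29°
|T| = 100 / 275.61 ≈ 0.36283
Gain = 20 log₁₀(0.36283) ≈ -8.81 dB
∠T = 0.00° − 133.29° = -133.29°

-8.8 dB, -133.3°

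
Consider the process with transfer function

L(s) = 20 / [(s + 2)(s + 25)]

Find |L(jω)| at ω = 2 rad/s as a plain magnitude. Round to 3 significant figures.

0.282

At s = jω = j2:
pole (s+2): 2 + j2 → |·| = √(2²+2²) = √8 ≈ 2.8284, ∠ = arctan(2/2) ≈ 45.00°
pole (s+25): 25 + j2 → |·| = √(25²+2²) = √629 ≈ 25.08, ∠ = arctan(2/25) ≈ 4.57°
|L| = 20 / 70.936 ≈ 0.28194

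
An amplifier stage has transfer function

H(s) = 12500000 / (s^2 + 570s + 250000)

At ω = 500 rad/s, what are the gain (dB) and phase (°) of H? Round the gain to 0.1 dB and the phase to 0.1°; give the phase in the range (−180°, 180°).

At s = jω = j500:
quadratic: (j500)² + 570·j500 + 250000 = 0 + j285000 → |·| ≈ 2.85e+05, ∠ ≈ 90.00°
|H| = 12500000 / 2.85e+05 ≈ 43.86
Gain = 20 log₁₀(43.86) ≈ 32.84 dB
∠H = 0.00° − 90.00° = -90.00°

32.8 dB, -90.0°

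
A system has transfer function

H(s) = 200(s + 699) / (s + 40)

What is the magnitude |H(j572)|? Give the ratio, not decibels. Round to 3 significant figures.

315

At s = jω = j572:
zero (s+699): 699 + j572 → |·| = √(699²+572²) = √815785 ≈ 903.21, ∠ = arctan(572/699) ≈ 39.29°
pole (s+40): 40 + j572 → |·| = √(40²+572²) = √328784 ≈ 573.4, ∠ = arctan(572/40) ≈ 86.00°
|H| = 200 · 903.21 / 573.4 ≈ 315.04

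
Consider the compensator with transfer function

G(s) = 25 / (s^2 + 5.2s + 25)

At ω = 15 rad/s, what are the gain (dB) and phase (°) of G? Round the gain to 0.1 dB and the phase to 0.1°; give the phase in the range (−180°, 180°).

-18.7 dB, -158.7°

At s = jω = j15:
quadratic: (j15)² + 5.2·j15 + 25 = -200 + j78 → |·| ≈ 214.67, ∠ ≈ 158.69°
|G| = 25 / 214.67 ≈ 0.11646
Gain = 20 log₁₀(0.11646) ≈ -18.68 dB
∠G = 0.00° − 158.69° = -158.69°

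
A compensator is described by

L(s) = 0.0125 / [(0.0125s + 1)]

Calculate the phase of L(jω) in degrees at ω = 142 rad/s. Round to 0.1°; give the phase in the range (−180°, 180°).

At ω = 142 rad/s:
pole (1 + j142·0.0125) = 1 + j1.775 → |·| ≈ 2.0373, ∠ ≈ 60.60°
∠L = (0°) − (60.60°) = -60.60°

-60.6°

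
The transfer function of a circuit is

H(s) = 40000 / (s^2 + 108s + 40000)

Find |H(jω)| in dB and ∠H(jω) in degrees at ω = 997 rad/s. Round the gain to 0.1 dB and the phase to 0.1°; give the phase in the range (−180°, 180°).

At s = jω = j997:
quadratic: (j997)² + 108·j997 + 40000 = -954009 + j107676 → |·| ≈ 9.6007e+05, ∠ ≈ 173.56°
|H| = 40000 / 9.6007e+05 ≈ 0.041664
Gain = 20 log₁₀(0.041664) ≈ -27.60 dB
∠H = 0.00° − 173.56° = -173.56°

-27.6 dB, -173.6°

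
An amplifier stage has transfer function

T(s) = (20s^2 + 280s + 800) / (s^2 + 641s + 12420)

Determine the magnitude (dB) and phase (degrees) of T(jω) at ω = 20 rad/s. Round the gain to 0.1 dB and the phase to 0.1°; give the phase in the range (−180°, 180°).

-5.7 dB, 95.3°

Substitute s = j20:
Numerator: 20(j20)^2 + 280(j20) + 800 = -7200 + j5600
Denominator: (j20)^2 + 641(j20) + 12420 = 12020 + j12820
|N| = √(7200² + 5600²) ≈ 9121.4, ∠N ≈ 142.13°
|D| = √(12020² + 12820²) ≈ 17574, ∠D ≈ 46.84°
|T| = 9121.4 / 17574 ≈ 0.51903
Gain = 20 log₁₀(0.51903) ≈ -5.70 dB
∠T = 142.13° − 46.84° = 95.29°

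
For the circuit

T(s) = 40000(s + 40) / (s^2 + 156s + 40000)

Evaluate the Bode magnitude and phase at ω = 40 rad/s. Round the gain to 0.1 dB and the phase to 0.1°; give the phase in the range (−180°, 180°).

At s = jω = j40:
zero (s+40): 40 + j40 → |·| = √(40²+40²) = √3200 ≈ 56.569, ∠ = arctan(40/40) ≈ 45.00°
quadratic: (j40)² + 156·j40 + 40000 = 38400 + j6240 → |·| ≈ 38904, ∠ ≈ 9.23°
|T| = 40000 · 56.569 / 38904 ≈ 58.163
Gain = 20 log₁₀(58.163) ≈ 35.29 dB
∠T = 45.00° − 9.23° = 35.77°

35.3 dB, 35.8°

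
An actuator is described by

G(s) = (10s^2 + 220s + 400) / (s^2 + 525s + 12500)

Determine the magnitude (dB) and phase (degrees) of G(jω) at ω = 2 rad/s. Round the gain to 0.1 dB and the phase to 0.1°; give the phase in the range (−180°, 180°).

-26.9 dB, 45.9°

Substitute s = j2:
Numerator: 10(j2)^2 + 220(j2) + 400 = 360 + j440
Denominator: (j2)^2 + 525(j2) + 12500 = 12496 + j1050
|N| = √(360² + 440²) ≈ 568.51, ∠N ≈ 50.71°
|D| = √(12496² + 1050²) ≈ 12540, ∠D ≈ 4.80°
|G| = 568.51 / 12540 ≈ 0.045336
Gain = 20 log₁₀(0.045336) ≈ -26.87 dB
∠G = 50.71° − 4.80° = 45.91°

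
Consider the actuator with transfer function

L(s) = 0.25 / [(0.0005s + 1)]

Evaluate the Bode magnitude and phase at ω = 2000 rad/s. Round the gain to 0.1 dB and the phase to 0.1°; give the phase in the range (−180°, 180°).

-15.1 dB, -45.0°

At ω = 2000 rad/s:
pole (1 + j2000·0.0005) = 1 + j1 → |·| ≈ 1.4142, ∠ ≈ 45.00°
|L| = 0.25 · 1 / (1.4142) ≈ 0.17678
Gain = 20 log₁₀(0.17678) ≈ -15.05 dB
∠L = (0°) − (45.00°) = -45.00°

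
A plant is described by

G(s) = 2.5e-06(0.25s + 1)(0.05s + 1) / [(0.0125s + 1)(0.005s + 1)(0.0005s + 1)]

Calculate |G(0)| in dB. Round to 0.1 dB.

G(0) = 2.5e-06 · 1 / 1 = 2.5e-06
20 log₁₀(2.5e-06) ≈ -112.04 dB

-112.0 dB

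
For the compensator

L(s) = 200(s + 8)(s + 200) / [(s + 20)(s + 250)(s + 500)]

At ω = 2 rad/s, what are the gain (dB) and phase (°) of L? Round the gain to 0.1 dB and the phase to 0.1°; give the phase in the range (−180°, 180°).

-17.6 dB, 8.2°

At s = jω = j2:
zero (s+8): 8 + j2 → |·| = √(8²+2²) = √68 ≈ 8.2462, ∠ = arctan(2/8) ≈ 14.04°
zero (s+200): 200 + j2 → |·| = √(200²+2²) = √40004 ≈ 200.01, ∠ = arctan(2/200) ≈ 0.57°
pole (s+20): 20 + j2 → |·| = √(20²+2²) = √404 ≈ 20.1, ∠ = arctan(2/20) ≈ 5.71°
pole (s+250): 250 + j2 → |·| = √(250²+2²) = √62504 ≈ 250.01, ∠ = arctan(2/250) ≈ 0.46°
pole (s+500): 500 + j2 → |·| = √(500²+2²) = √250004 ≈ 500, ∠ = arctan(2/500) ≈ 0.23°
|L| = 200 · 1649.3 / 2.5126e+06 ≈ 0.13128
Gain = 20 log₁₀(0.13128) ≈ -17.64 dB
∠L = 14.61° − 6.40° = 8.21°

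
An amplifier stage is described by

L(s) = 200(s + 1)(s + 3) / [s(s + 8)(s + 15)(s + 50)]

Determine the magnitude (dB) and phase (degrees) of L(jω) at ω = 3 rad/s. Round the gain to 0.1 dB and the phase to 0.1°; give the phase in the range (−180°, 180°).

-17.3 dB, -8.7°

At s = jω = j3:
zero (s+1): 1 + j3 → |·| = √(1²+3²) = √10 ≈ 3.1623, ∠ = arctan(3/1) ≈ 71.57°
zero (s+3): 3 + j3 → |·| = √(3²+3²) = √18 ≈ 4.2426, ∠ = arctan(3/3) ≈ 45.00°
pole (s+8): 8 + j3 → |·| = √(8²+3²) = √73 ≈ 8.544, ∠ = arctan(3/8) ≈ 20.56°
pole (s+15): 15 + j3 → |·| = √(15²+3²) = √234 ≈ 15.297, ∠ = arctan(3/15) ≈ 11.31°
pole (s+50): 50 + j3 → |·| = √(50²+3²) = √2509 ≈ 50.09, ∠ = arctan(3/50) ≈ 3.43°
pole at origin: |s| = 3, ∠ = 90.00° (in denominator)
|L| = 200 · 13.416 / 19640 ≈ 0.13662
Gain = 20 log₁₀(0.13662) ≈ -17.29 dB
∠L = 116.57° − 125.30° = -8.73°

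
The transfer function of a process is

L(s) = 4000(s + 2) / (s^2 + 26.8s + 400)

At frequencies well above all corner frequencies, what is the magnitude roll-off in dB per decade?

Each pole contributes −20 dB/decade at high frequency; each zero contributes +20 dB/decade.
Net: 1 zero(s) − 2 pole(s) → -20 dB/decade.

-20 dB/decade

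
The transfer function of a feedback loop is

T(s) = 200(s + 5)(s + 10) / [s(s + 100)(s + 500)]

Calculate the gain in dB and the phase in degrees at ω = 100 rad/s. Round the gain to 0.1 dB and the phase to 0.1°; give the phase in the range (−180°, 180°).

-11.1 dB, 25.1°

At s = jω = j100:
zero (s+5): 5 + j100 → |·| = √(5²+100²) = √10025 ≈ 100.12, ∠ = arctan(100/5) ≈ 87.14°
zero (s+10): 10 + j100 → |·| = √(10²+100²) = √10100 ≈ 100.5, ∠ = arctan(100/10) ≈ 84.29°
pole (s+100): 100 + j100 → |·| = √(100²+100²) = √20000 ≈ 141.42, ∠ = arctan(100/100) ≈ 45.00°
pole (s+500): 500 + j100 → |·| = √(500²+100²) = √260000 ≈ 509.9, ∠ = arctan(100/500) ≈ 11.31°
pole at origin: |s| = 100, ∠ = 90.00° (in denominator)
|T| = 200 · 10062 / 7.211e+06 ≈ 0.27907
Gain = 20 log₁₀(0.27907) ≈ -11.09 dB
∠T = 171.43° − 146.31° = 25.12°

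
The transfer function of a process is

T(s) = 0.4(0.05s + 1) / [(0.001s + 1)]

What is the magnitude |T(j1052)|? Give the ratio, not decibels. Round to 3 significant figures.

14.5

At ω = 1052 rad/s:
zero (1 + j1052·0.05) = 1 + j52.6 → |·| ≈ 52.61, ∠ ≈ 88.91°
pole (1 + j1052·0.001) = 1 + j1.052 → |·| ≈ 1.4514, ∠ ≈ 46.45°
|T| = 0.4 · 52.61 / (1.4514) ≈ 14.499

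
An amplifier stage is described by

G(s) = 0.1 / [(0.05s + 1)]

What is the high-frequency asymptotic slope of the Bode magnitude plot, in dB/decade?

-20 dB/decade

Each pole contributes −20 dB/decade at high frequency; each zero contributes +20 dB/decade.
Net: 0 zero(s) − 1 pole(s) → -20 dB/decade.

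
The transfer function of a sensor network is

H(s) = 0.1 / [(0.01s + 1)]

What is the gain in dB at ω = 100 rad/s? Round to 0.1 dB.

-23.0 dB

At ω = 100 rad/s:
pole (1 + j100·0.01) = 1 + j1 → |·| ≈ 1.4142, ∠ ≈ 45.00°
|H| = 0.1 · 1 / (1.4142) ≈ 0.070711
Gain = 20 log₁₀(0.070711) ≈ -23.01 dB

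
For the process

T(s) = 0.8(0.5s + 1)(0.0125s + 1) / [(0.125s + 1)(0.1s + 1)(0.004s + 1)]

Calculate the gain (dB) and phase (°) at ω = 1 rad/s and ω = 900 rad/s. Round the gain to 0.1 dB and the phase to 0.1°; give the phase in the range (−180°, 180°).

ω = 1: -1.1 dB, 14.2°; ω = 900: -19.4 dB, -78.5°

At ω = 1 rad/s:
zero (1 + j1·0.5) = 1 + j0.5 → |·| ≈ 1.118, ∠ ≈ 26.57°
zero (1 + j1·0.0125) = 1 + j0.0125 → |·| ≈ 1.0001, ∠ ≈ 0.72°
pole (1 + j1·0.125) = 1 + j0.125 → |·| ≈ 1.0078, ∠ ≈ 7.13°
pole (1 + j1·0.1) = 1 + j0.1 → |·| ≈ 1.005, ∠ ≈ 5.71°
pole (1 + j1·0.004) = 1 + j0.004 → |·| ≈ 1, ∠ ≈ 0.23°
|T| = 0.8 · 1.118 · 1.0001 / (1.0078 · 1.005 · 1) ≈ 0.88315
Gain = 20 log₁₀(0.88315) ≈ -1.08 dB
∠T = (26.57° + 0.72°) − (7.13° + 5.71° + 0.23°) = 14.22°

At ω = 900 rad/s:
zero (1 + j900·0.5) = 1 + j450 → |·| ≈ 450, ∠ ≈ 89.87°
zero (1 + j900·0.0125) = 1 + j11.25 → |·| ≈ 11.294, ∠ ≈ 84.92°
pole (1 + j900·0.125) = 1 + j112.5 → |·| ≈ 112.5, ∠ ≈ 89.49°
pole (1 + j900·0.1) = 1 + j90 → |·| ≈ 90.006, ∠ ≈ 89.36°
pole (1 + j900·0.004) = 1 + j3.6 → |·| ≈ 3.7363, ∠ ≈ 74.48°
|T| = 0.8 · 450 · 11.294 / (112.5 · 90.006 · 3.7363) ≈ 0.10747
Gain = 20 log₁₀(0.10747) ≈ -19.37 dB
∠T = (89.87° + 84.92°) − (89.49° + 89.36° + 74.48°) = -78.54°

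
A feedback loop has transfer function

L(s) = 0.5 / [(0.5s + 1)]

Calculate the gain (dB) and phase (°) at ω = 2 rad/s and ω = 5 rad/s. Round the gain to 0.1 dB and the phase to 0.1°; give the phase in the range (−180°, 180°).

ω = 2: -9.0 dB, -45.0°; ω = 5: -14.6 dB, -68.2°

At ω = 2 rad/s:
pole (1 + j2·0.5) = 1 + j1 → |·| ≈ 1.4142, ∠ ≈ 45.00°
|L| = 0.5 · 1 / (1.4142) ≈ 0.35356
Gain = 20 log₁₀(0.35356) ≈ -9.03 dB
∠L = (0°) − (45.00°) = -45.00°

At ω = 5 rad/s:
pole (1 + j5·0.5) = 1 + j2.5 → |·| ≈ 2.6926, ∠ ≈ 68.20°
|L| = 0.5 · 1 / (2.6926) ≈ 0.18569
Gain = 20 log₁₀(0.18569) ≈ -14.62 dB
∠L = (0°) − (68.20°) = -68.20°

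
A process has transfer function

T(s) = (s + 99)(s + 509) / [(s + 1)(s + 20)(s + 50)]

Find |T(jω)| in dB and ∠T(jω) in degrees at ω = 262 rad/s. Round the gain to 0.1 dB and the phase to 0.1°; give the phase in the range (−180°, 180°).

At s = jω = j262:
zero (s+99): 99 + j262 → |·| = √(99²+262²) = √78445 ≈ 280.08, ∠ = arctan(262/99) ≈ 69.30°
zero (s+509): 509 + j262 → |·| = √(509²+262²) = √327725 ≈ 572.47, ∠ = arctan(262/509) ≈ 27.24°
pole (s+1): 1 + j262 → |·| = √(1²+262²) = √68645 ≈ 262, ∠ = arctan(262/1) ≈ 89.78°
pole (s+20): 20 + j262 → |·| = √(20²+262²) = √69044 ≈ 262.76, ∠ = arctan(262/20) ≈ 85.63°
pole (s+50): 50 + j262 → |·| = √(50²+262²) = √71144 ≈ 266.73, ∠ = arctan(262/50) ≈ 79.20°
|T| = 1 · 1.6034e+05 / 1.8363e+07 ≈ 0.0087317
Gain = 20 log₁₀(0.0087317) ≈ -41.18 dB
∠T = 96.54° − 254.61° = -158.07°

-41.2 dB, -158.1°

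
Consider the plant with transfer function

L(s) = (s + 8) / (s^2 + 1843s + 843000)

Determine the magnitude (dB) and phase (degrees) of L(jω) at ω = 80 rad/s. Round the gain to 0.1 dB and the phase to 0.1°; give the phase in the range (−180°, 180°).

-80.5 dB, 74.3°

Substitute s = j80:
Numerator: (j80) + 8 = 8 + j80
Denominator: (j80)^2 + 1843(j80) + 843000 = 836600 + j147440
|N| = √(8² + 80²) ≈ 80.399, ∠N ≈ 84.29°
|D| = √(836600² + 147440²) ≈ 8.4949e+05, ∠D ≈ 10.00°
|L| = 80.399 / 8.4949e+05 ≈ 9.4644e-05
Gain = 20 log₁₀(9.4644e-05) ≈ -80.48 dB
∠L = 84.29° − 10.00° = 74.29°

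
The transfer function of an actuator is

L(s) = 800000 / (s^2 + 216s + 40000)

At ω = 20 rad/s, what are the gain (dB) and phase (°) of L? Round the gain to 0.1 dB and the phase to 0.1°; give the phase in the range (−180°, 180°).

At s = jω = j20:
quadratic: (j20)² + 216·j20 + 40000 = 39600 + j4320 → |·| ≈ 39835, ∠ ≈ 6.23°
|L| = 800000 / 39835 ≈ 20.083
Gain = 20 log₁₀(20.083) ≈ 26.06 dB
∠L = 0.00° − 6.23° = -6.23°

26.1 dB, -6.2°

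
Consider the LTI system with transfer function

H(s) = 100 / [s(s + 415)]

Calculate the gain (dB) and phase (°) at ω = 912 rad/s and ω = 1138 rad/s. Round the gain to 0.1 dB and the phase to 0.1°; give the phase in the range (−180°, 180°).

ω = 912: -79.2 dB, -155.5°; ω = 1138: -82.8 dB, -160.0°

At s = jω = j912:
pole (s+415): 415 + j912 → |·| = √(415²+912²) = √1003969 ≈ 1002, ∠ = arctan(912/415) ≈ 65.53°
pole at origin: |s| = 912, ∠ = 90.00° (in denominator)
|H| = 100 / 9.1382e+05 ≈ 0.00010943
Gain = 20 log₁₀(0.00010943) ≈ -79.22 dB
∠H = 0.00° − 155.53° = -155.53°

At s = jω = j1138:
pole (s+415): 415 + j1138 → |·| = √(415²+1138²) = √1467269 ≈ 1211.3, ∠ = arctan(1138/415) ≈ 69.96°
pole at origin: |s| = 1138, ∠ = 90.00° (in denominator)
|H| = 100 / 1.3785e+06 ≈ 7.2543e-05
Gain = 20 log₁₀(7.2543e-05) ≈ -82.79 dB
∠H = 0.00° − 159.96° = -159.96°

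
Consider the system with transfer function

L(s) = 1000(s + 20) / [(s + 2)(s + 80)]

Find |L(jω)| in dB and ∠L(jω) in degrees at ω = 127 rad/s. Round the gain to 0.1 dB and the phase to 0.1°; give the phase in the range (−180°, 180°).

16.6 dB, -65.8°

At s = jω = j127:
zero (s+20): 20 + j127 → |·| = √(20²+127²) = √16529 ≈ 128.57, ∠ = arctan(127/20) ≈ 81.05°
pole (s+2): 2 + j127 → |·| = √(2²+127²) = √16133 ≈ 127.02, ∠ = arctan(127/2) ≈ 89.10°
pole (s+80): 80 + j127 → |·| = √(80²+127²) = √22529 ≈ 150.1, ∠ = arctan(127/80) ≈ 57.79°
|L| = 1000 · 128.57 / 19066 ≈ 6.7434
Gain = 20 log₁₀(6.7434) ≈ 16.58 dB
∠L = 81.05° − 146.89° = -65.84°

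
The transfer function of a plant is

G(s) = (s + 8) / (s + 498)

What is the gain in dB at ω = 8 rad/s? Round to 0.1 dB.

Substitute s = j8:
Numerator: (j8) + 8 = 8 + j8
Denominator: (j8) + 498 = 498 + j8
|N| = √(8² + 8²) ≈ 11.314, ∠N ≈ 45.00°
|D| = √(498² + 8²) ≈ 498.06, ∠D ≈ 0.92°
|G| = 11.314 / 498.06 ≈ 0.022716
Gain = 20 log₁₀(0.022716) ≈ -32.87 dB

-32.9 dB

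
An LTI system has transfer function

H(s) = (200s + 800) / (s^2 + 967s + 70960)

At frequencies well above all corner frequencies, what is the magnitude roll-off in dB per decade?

-20 dB/decade

Each pole contributes −20 dB/decade at high frequency; each zero contributes +20 dB/decade.
Net: 1 zero(s) − 2 pole(s) → -20 dB/decade.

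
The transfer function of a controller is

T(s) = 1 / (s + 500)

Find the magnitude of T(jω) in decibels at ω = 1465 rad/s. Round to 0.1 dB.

Substitute s = j1465:
Numerator: 1 = 1 + j0
Denominator: (j1465) + 500 = 500 + j1465
|N| = √(1² + 0²) ≈ 1, ∠N ≈ 0.00°
|D| = √(500² + 1465²) ≈ 1548, ∠D ≈ 71.16°
|T| = 1 / 1548 ≈ 0.00064599
Gain = 20 log₁₀(0.00064599) ≈ -63.80 dB

-63.8 dB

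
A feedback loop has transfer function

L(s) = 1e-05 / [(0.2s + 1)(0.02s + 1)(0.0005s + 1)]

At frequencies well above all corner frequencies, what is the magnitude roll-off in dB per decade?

Each pole contributes −20 dB/decade at high frequency; each zero contributes +20 dB/decade.
Net: 0 zero(s) − 3 pole(s) → -60 dB/decade.

-60 dB/decade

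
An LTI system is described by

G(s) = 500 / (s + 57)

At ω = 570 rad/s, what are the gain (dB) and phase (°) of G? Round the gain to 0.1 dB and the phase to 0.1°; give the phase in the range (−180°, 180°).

Substitute s = j570:
Numerator: 500 = 500 + j0
Denominator: (j570) + 57 = 57 + j570
|N| = √(500² + 0²) ≈ 500, ∠N ≈ 0.00°
|D| = √(57² + 570²) ≈ 572.84, ∠D ≈ 84.29°
|G| = 500 / 572.84 ≈ 0.87284
Gain = 20 log₁₀(0.87284) ≈ -1.18 dB
∠G = 0.00° − 84.29° = -84.29°

-1.2 dB, -84.3°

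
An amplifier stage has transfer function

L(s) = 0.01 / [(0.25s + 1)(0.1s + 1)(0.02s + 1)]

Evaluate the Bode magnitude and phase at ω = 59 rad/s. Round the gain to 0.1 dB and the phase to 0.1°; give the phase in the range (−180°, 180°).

-82.7 dB, 143.8°

At ω = 59 rad/s:
pole (1 + j59·0.25) = 1 + j14.75 → |·| ≈ 14.784, ∠ ≈ 86.12°
pole (1 + j59·0.1) = 1 + j5.9 → |·| ≈ 5.9841, ∠ ≈ 80.38°
pole (1 + j59·0.02) = 1 + j1.18 → |·| ≈ 1.5467, ∠ ≈ 49.72°
|L| = 0.01 · 1 / (14.784 · 5.9841 · 1.5467) ≈ 7.3081e-05
Gain = 20 log₁₀(7.3081e-05) ≈ -82.72 dB
∠L = (0°) − (86.12° + 80.38° + 49.72°) = -216.22° ≡ 143.78° (principal value)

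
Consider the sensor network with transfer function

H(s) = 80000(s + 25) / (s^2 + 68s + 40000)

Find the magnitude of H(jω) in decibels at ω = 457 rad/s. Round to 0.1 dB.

46.6 dB

At s = jω = j457:
zero (s+25): 25 + j457 → |·| = √(25²+457²) = √209474 ≈ 457.68, ∠ = arctan(457/25) ≈ 86.87°
quadratic: (j457)² + 68·j457 + 40000 = -168849 + j31076 → |·| ≈ 1.7168e+05, ∠ ≈ 169.57°
|H| = 80000 · 457.68 / 1.7168e+05 ≈ 213.27
Gain = 20 log₁₀(213.27) ≈ 46.58 dB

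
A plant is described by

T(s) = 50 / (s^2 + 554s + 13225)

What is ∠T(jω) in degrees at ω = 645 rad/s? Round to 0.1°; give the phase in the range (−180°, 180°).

-138.4°

Substitute s = j645:
Numerator: 50 = 50 + j0
Denominator: (j645)^2 + 554(j645) + 13225 = -402800 + j357330
|N| = √(50² + 0²) ≈ 50, ∠N ≈ 0.00°
|D| = √(402800² + 357330²) ≈ 5.3845e+05, ∠D ≈ 138.42°
∠T = 0.00° − 138.42° = -138.42°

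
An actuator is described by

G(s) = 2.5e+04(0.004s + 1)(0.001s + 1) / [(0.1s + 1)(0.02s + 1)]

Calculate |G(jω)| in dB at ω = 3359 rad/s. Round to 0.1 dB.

34.4 dB

At ω = 3359 rad/s:
zero (1 + j3359·0.004) = 1 + j13.436 → |·| ≈ 13.473, ∠ ≈ 85.74°
zero (1 + j3359·0.001) = 1 + j3.359 → |·| ≈ 3.5047, ∠ ≈ 73.42°
pole (1 + j3359·0.1) = 1 + j335.9 → |·| ≈ 335.9, ∠ ≈ 89.83°
pole (1 + j3359·0.02) = 1 + j67.18 → |·| ≈ 67.187, ∠ ≈ 89.15°
|G| = 2.5e+04 · 13.473 · 3.5047 / (335.9 · 67.187) ≈ 52.307
Gain = 20 log₁₀(52.307) ≈ 34.37 dB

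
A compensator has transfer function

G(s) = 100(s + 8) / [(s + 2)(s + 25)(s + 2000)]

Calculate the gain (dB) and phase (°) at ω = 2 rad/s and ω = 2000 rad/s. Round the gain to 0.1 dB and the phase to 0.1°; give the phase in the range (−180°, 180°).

ω = 2: -44.7 dB, -35.6°; ω = 2000: -95.1 dB, -134.5°

At s = jω = j2:
zero (s+8): 8 + j2 → |·| = √(8²+2²) = √68 ≈ 8.2462, ∠ = arctan(2/8) ≈ 14.04°
pole (s+2): 2 + j2 → |·| = √(2²+2²) = √8 ≈ 2.8284, ∠ = arctan(2/2) ≈ 45.00°
pole (s+25): 25 + j2 → |·| = √(25²+2²) = √629 ≈ 25.08, ∠ = arctan(2/25) ≈ 4.57°
pole (s+2000): 2000 + j2 → |·| = √(2000²+2²) = √4000004 ≈ 2000, ∠ = arctan(2/2000) ≈ 0.06°
|G| = 100 · 8.2462 / 1.4187e+05 ≈ 0.0058125
Gain = 20 log₁₀(0.0058125) ≈ -44.71 dB
∠G = 14.04° − 49.63° = -35.59°

At s = jω = j2000:
zero (s+8): 8 + j2000 → |·| = √(8²+2000²) = √4000064 ≈ 2000, ∠ = arctan(2000/8) ≈ 89.77°
pole (s+2): 2 + j2000 → |·| = √(2²+2000²) = √4000004 ≈ 2000, ∠ = arctan(2000/2) ≈ 89.94°
pole (s+25): 25 + j2000 → |·| = √(25²+2000²) = √4000625 ≈ 2000.2, ∠ = arctan(2000/25) ≈ 89.28°
pole (s+2000): 2000 + j2000 → |·| = √(2000²+2000²) = √8000000 ≈ 2828.4, ∠ = arctan(2000/2000) ≈ 45.00°
|G| = 100 · 2000 / 1.1315e+10 ≈ 1.7676e-05
Gain = 20 log₁₀(1.7676e-05) ≈ -95.05 dB
∠G = 89.77° − 224.22° = -134.45°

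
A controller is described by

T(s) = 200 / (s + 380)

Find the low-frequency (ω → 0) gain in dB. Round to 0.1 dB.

-5.6 dB

T(0) = 200 / (380) ≈ 0.52632
20 log₁₀(0.52632) ≈ -5.58 dB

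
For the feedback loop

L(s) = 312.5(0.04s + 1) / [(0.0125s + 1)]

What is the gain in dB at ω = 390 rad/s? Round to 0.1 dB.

At ω = 390 rad/s:
zero (1 + j390·0.04) = 1 + j15.6 → |·| ≈ 15.632, ∠ ≈ 86.33°
pole (1 + j390·0.0125) = 1 + j4.875 → |·| ≈ 4.9765, ∠ ≈ 78.41°
|L| = 312.5 · 15.632 / (4.9765) ≈ 981.61
Gain = 20 log₁₀(981.61) ≈ 59.84 dB

59.8 dB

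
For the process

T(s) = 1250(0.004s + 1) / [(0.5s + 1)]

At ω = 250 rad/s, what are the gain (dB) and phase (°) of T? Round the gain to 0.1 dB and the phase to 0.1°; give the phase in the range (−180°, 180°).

At ω = 250 rad/s:
zero (1 + j250·0.004) = 1 + j1 → |·| ≈ 1.4142, ∠ ≈ 45.00°
pole (1 + j250·0.5) = 1 + j125 → |·| ≈ 125, ∠ ≈ 89.54°
|T| = 1250 · 1.4142 / (125) ≈ 14.142
Gain = 20 log₁₀(14.142) ≈ 23.01 dB
∠T = (45.00°) − (89.54°) = -44.54°

23.0 dB, -44.5°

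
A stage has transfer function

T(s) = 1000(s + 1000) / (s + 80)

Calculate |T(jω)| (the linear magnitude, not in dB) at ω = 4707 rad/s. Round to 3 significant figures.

1.02e+03

At s = jω = j4707:
zero (s+1000): 1000 + j4707 → |·| = √(1000²+4707²) = √23155849 ≈ 4812.1, ∠ = arctan(4707/1000) ≈ 78.01°
pole (s+80): 80 + j4707 → |·| = √(80²+4707²) = √22162249 ≈ 4707.7, ∠ = arctan(4707/80) ≈ 89.03°
|T| = 1000 · 4812.1 / 4707.7 ≈ 1022.2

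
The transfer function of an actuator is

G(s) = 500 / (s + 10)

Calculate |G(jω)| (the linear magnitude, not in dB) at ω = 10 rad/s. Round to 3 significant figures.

Substitute s = j10:
Numerator: 500 = 500 + j0
Denominator: (j10) + 10 = 10 + j10
|N| = √(500² + 0²) ≈ 500, ∠N ≈ 0.00°
|D| = √(10² + 10²) ≈ 14.142, ∠D ≈ 45.00°
|G| = 500 / 14.142 ≈ 35.356

35.4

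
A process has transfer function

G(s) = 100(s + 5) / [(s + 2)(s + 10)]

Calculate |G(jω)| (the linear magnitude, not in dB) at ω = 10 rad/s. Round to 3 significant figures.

At s = jω = j10:
zero (s+5): 5 + j10 → |·| = √(5²+10²) = √125 ≈ 11.18, ∠ = arctan(10/5) ≈ 63.43°
pole (s+2): 2 + j10 → |·| = √(2²+10²) = √104 ≈ 10.198, ∠ = arctan(10/2) ≈ 78.69°
pole (s+10): 10 + j10 → |·| = √(10²+10²) = √200 ≈ 14.142, ∠ = arctan(10/10) ≈ 45.00°
|G| = 100 · 11.18 / 144.22 ≈ 7.752

7.75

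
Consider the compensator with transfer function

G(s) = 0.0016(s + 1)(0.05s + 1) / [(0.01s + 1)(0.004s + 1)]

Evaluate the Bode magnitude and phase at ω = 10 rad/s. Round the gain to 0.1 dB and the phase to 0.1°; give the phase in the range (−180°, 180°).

At ω = 10 rad/s:
zero (1 + j10·1) = 1 + j10 → |·| ≈ 10.05, ∠ ≈ 84.29°
zero (1 + j10·0.05) = 1 + j0.5 → |·| ≈ 1.118, ∠ ≈ 26.57°
pole (1 + j10·0.01) = 1 + j0.1 → |·| ≈ 1.005, ∠ ≈ 5.71°
pole (1 + j10·0.004) = 1 + j0.04 → |·| ≈ 1.0008, ∠ ≈ 2.29°
|G| = 0.0016 · 10.05 · 1.118 / (1.005 · 1.0008) ≈ 0.017874
Gain = 20 log₁₀(0.017874) ≈ -34.96 dB
∠G = (84.29° + 26.57°) − (5.71° + 2.29°) = 102.86°

-35.0 dB, 102.9°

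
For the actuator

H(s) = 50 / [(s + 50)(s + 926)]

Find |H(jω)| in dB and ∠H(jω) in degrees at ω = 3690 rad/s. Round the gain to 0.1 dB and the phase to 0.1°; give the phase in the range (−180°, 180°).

At s = jω = j3690:
pole (s+50): 50 + j3690 → |·| = √(50²+3690²) = √13618600 ≈ 3690.3, ∠ = arctan(3690/50) ≈ 89.22°
pole (s+926): 926 + j3690 → |·| = √(926²+3690²) = √14473576 ≈ 3804.4, ∠ = arctan(3690/926) ≈ 75.91°
|H| = 50 / 1.4039e+07 ≈ 3.5615e-06
Gain = 20 log₁₀(3.5615e-06) ≈ -108.97 dB
∠H = 0.00° − 165.13° = -165.13°

-109.0 dB, -165.1°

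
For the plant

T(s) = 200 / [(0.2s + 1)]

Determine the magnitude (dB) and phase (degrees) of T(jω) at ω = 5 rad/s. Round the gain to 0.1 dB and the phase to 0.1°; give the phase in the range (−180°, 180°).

43.0 dB, -45.0°

At ω = 5 rad/s:
pole (1 + j5·0.2) = 1 + j1 → |·| ≈ 1.4142, ∠ ≈ 45.00°
|T| = 200 · 1 / (1.4142) ≈ 141.42
Gain = 20 log₁₀(141.42) ≈ 43.01 dB
∠T = (0°) − (45.00°) = -45.00°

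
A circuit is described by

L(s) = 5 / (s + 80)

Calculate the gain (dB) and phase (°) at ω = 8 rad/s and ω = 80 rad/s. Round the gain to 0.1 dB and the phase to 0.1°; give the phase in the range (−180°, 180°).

At s = jω = j8:
pole (s+80): 80 + j8 → |·| = √(80²+8²) = √6464 ≈ 80.399, ∠ = arctan(8/80) ≈ 5.71°
|L| = 5 / 80.399 ≈ 0.06219
Gain = 20 log₁₀(0.06219) ≈ -24.13 dB
∠L = 0.00° − 5.71° = -5.71°

At s = jω = j80:
pole (s+80): 80 + j80 → |·| = √(80²+80²) = √12800 ≈ 113.14, ∠ = arctan(80/80) ≈ 45.00°
|L| = 5 / 113.14 ≈ 0.044193
Gain = 20 log₁₀(0.044193) ≈ -27.09 dB
∠L = 0.00° − 45.00° = -45.00°

ω = 8: -24.1 dB, -5.7°; ω = 80: -27.1 dB, -45.0°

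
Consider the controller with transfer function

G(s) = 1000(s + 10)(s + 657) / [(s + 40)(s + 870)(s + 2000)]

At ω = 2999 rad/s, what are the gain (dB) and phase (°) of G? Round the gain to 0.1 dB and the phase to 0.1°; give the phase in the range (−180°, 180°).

At s = jω = j2999:
zero (s+10): 10 + j2999 → |·| = √(10²+2999²) = √8994101 ≈ 2999, ∠ = arctan(2999/10) ≈ 89.81°
zero (s+657): 657 + j2999 → |·| = √(657²+2999²) = √9425650 ≈ 3070.1, ∠ = arctan(2999/657) ≈ 77.64°
pole (s+40): 40 + j2999 → |·| = √(40²+2999²) = √8995601 ≈ 2999.3, ∠ = arctan(2999/40) ≈ 89.24°
pole (s+870): 870 + j2999 → |·| = √(870²+2999²) = √9750901 ≈ 3122.6, ∠ = arctan(2999/870) ≈ 73.82°
pole (s+2000): 2000 + j2999 → |·| = √(2000²+2999²) = √12994001 ≈ 3604.7, ∠ = arctan(2999/2000) ≈ 56.30°
|G| = 1000 · 9.2072e+06 / 3.376e+10 ≈ 0.27273
Gain = 20 log₁₀(0.27273) ≈ -11.29 dB
∠G = 167.45° − 219.36° = -51.91°

-11.3 dB, -51.9°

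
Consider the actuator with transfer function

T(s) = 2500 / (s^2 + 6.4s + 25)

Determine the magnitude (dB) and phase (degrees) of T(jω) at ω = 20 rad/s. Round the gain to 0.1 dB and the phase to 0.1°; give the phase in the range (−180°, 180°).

At s = jω = j20:
quadratic: (j20)² + 6.4·j20 + 25 = -375 + j128 → |·| ≈ 396.24, ∠ ≈ 161.15°
|T| = 2500 / 396.24 ≈ 6.3093
Gain = 20 log₁₀(6.3093) ≈ 16.00 dB
∠T = 0.00° − 161.15° = -161.15°

16.0 dB, -161.2°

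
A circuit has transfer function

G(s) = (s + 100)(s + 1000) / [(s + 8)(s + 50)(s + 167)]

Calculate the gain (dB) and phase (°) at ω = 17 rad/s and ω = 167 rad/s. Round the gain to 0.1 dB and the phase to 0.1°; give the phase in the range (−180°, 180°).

ω = 17: -4.3 dB, -78.8°; ω = 167: -30.9 dB, -137.0°

At s = jω = j17:
zero (s+100): 100 + j17 → |·| = √(100²+17²) = √10289 ≈ 101.43, ∠ = arctan(17/100) ≈ 9.65°
zero (s+1000): 1000 + j17 → |·| = √(1000²+17²) = √1000289 ≈ 1000.1, ∠ = arctan(17/1000) ≈ 0.97°
pole (s+8): 8 + j17 → |·| = √(8²+17²) = √353 ≈ 18.788, ∠ = arctan(17/8) ≈ 64.80°
pole (s+50): 50 + j17 → |·| = √(50²+17²) = √2789 ≈ 52.811, ∠ = arctan(17/50) ≈ 18.78°
pole (s+167): 167 + j17 → |·| = √(167²+17²) = √28178 ≈ 167.86, ∠ = arctan(17/167) ≈ 5.81°
|G| = 1 · 1.0144e+05 / 1.6655e+05 ≈ 0.60907
Gain = 20 log₁₀(0.60907) ≈ -4.31 dB
∠G = 10.62° − 89.39° = -78.77°

At s = jω = j167:
zero (s+100): 100 + j167 → |·| = √(100²+167²) = √37889 ≈ 194.65, ∠ = arctan(167/100) ≈ 59.09°
zero (s+1000): 1000 + j167 → |·| = √(1000²+167²) = √1027889 ≈ 1013.8, ∠ = arctan(167/1000) ≈ 9.48°
pole (s+8): 8 + j167 → |·| = √(8²+167²) = √27953 ≈ 167.19, ∠ = arctan(167/8) ≈ 87.26°
pole (s+50): 50 + j167 → |·| = √(50²+167²) = √30389 ≈ 174.32, ∠ = arctan(167/50) ≈ 73.33°
pole (s+167): 167 + j167 → |·| = √(167²+167²) = √55778 ≈ 236.17, ∠ = arctan(167/167) ≈ 45.00°
|G| = 1 · 1.9734e+05 / 6.8831e+06 ≈ 0.02867
Gain = 20 log₁₀(0.02867) ≈ -30.85 dB
∠G = 68.57° − 205.59° = -137.02°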